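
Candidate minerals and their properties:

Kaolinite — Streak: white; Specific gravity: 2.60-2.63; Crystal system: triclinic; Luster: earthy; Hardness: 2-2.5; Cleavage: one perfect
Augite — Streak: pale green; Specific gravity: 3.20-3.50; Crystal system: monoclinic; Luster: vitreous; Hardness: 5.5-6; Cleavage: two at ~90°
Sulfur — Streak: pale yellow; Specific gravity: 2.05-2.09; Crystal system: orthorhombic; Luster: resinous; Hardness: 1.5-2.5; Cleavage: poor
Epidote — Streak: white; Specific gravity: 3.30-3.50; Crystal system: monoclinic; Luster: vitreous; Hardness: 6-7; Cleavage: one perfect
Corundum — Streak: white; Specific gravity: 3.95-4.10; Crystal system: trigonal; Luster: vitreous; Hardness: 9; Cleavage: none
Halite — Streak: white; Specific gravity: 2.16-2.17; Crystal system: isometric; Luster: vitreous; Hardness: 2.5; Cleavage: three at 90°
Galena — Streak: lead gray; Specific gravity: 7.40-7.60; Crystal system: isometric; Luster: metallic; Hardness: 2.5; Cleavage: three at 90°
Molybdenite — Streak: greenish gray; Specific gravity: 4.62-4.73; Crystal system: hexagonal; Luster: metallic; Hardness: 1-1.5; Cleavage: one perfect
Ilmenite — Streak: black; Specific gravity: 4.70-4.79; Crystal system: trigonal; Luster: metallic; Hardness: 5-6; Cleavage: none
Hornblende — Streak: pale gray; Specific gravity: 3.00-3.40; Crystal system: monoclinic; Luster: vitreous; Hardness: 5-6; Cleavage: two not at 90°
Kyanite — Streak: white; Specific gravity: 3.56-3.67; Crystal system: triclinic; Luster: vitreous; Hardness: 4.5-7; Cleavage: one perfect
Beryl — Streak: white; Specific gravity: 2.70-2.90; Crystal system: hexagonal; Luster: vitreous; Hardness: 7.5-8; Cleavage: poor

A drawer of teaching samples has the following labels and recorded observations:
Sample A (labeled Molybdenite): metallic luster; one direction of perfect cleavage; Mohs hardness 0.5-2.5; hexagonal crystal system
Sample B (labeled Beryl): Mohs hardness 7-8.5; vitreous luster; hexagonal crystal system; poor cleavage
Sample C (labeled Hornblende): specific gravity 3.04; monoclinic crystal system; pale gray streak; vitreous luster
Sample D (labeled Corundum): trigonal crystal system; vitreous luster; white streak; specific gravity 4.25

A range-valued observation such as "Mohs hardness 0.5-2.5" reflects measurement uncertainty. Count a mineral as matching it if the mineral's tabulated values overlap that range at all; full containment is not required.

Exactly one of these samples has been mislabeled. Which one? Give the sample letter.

Sample A: observations are consistent with Molybdenite.
Sample B: observations are consistent with Beryl.
Sample C: observations are consistent with Hornblende.
Sample D: Corundum has SG 3.95-4.10, but the record shows specific gravity 4.25 — this label is wrong.
Only sample D is inconsistent with its label.

D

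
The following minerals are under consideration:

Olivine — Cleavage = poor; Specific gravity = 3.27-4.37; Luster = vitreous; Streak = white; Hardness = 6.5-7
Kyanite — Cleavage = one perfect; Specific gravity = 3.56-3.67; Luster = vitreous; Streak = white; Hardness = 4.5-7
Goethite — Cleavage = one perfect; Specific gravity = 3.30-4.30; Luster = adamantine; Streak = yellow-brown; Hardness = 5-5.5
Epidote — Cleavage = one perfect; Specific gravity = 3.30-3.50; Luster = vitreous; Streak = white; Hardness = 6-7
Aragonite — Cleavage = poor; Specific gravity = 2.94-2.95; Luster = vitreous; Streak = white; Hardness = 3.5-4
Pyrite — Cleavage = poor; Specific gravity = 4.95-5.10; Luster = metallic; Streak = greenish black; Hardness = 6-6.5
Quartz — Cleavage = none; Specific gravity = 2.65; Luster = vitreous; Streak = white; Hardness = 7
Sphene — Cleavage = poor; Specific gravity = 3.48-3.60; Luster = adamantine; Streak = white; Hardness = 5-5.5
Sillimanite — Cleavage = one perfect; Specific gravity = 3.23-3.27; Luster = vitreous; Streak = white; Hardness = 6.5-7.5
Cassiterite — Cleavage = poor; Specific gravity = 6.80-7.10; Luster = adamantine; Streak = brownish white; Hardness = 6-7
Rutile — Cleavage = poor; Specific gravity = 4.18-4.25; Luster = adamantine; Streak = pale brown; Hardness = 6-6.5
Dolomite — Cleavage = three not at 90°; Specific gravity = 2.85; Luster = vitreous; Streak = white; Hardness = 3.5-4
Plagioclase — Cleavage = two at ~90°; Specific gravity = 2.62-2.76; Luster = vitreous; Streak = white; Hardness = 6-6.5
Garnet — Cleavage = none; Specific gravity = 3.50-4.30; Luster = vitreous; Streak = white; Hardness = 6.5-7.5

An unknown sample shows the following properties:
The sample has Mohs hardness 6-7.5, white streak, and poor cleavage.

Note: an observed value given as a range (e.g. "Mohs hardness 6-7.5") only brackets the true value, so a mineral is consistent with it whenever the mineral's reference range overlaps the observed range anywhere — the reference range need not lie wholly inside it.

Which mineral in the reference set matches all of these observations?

Mohs hardness 6-7.5 is inconsistent with Goethite, Aragonite, Sphene, Dolomite.
White streak excludes Pyrite, Cassiterite, Rutile.
Poor cleavage — leaves Olivine.
Olivine is the sole remaining match.

Olivine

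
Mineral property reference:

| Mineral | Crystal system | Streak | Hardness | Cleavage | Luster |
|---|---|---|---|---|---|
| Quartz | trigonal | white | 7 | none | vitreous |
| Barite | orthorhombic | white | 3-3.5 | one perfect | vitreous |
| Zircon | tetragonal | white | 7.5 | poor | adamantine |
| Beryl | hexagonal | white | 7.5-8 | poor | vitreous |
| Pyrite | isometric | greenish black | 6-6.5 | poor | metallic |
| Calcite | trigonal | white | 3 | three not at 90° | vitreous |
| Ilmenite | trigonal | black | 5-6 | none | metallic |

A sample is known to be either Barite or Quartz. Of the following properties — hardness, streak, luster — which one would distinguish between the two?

Hardness: Barite 3-3.5, Quartz 7 — these differ.
Streak: both white — shared.
Luster: both vitreous — shared.
Hardness is the diagnostic property here.

hardness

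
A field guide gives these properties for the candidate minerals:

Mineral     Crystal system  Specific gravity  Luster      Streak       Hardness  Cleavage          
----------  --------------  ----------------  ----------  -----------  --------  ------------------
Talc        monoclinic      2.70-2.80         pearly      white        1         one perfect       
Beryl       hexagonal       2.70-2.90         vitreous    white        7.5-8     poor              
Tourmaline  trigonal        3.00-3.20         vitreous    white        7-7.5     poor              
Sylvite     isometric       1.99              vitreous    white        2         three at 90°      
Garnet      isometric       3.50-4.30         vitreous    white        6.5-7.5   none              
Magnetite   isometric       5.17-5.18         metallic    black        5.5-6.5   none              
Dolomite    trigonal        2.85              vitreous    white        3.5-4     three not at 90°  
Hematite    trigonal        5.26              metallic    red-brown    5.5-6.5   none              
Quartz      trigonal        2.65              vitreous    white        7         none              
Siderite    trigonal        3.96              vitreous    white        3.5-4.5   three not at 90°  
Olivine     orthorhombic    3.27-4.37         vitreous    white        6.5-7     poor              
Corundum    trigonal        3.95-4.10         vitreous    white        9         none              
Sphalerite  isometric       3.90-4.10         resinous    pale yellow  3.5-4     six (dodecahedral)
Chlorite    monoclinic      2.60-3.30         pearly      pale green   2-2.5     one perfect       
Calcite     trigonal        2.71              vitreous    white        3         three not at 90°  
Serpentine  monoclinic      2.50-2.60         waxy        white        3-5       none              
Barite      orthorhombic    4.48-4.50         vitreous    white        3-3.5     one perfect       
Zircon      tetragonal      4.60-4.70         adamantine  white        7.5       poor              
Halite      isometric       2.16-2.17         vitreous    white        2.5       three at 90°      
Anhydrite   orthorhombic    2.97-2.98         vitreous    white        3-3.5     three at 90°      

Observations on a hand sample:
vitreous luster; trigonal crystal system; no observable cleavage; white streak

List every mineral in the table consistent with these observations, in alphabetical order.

Vitreous luster: only Beryl, Tourmaline, Sylvite, Garnet, Dolomite, Quartz, Siderite, Olivine, Corundum, Calcite, Barite, Halite, Anhydrite remain.
Trigonal crystal system: Tourmaline, Dolomite, Quartz, Siderite, Corundum, Calcite remain.
No observable cleavage: narrows the field to Quartz, Corundum.
White streak: consistent with all remaining minerals.
Remaining candidates: Corundum, Quartz.

Corundum, Quartz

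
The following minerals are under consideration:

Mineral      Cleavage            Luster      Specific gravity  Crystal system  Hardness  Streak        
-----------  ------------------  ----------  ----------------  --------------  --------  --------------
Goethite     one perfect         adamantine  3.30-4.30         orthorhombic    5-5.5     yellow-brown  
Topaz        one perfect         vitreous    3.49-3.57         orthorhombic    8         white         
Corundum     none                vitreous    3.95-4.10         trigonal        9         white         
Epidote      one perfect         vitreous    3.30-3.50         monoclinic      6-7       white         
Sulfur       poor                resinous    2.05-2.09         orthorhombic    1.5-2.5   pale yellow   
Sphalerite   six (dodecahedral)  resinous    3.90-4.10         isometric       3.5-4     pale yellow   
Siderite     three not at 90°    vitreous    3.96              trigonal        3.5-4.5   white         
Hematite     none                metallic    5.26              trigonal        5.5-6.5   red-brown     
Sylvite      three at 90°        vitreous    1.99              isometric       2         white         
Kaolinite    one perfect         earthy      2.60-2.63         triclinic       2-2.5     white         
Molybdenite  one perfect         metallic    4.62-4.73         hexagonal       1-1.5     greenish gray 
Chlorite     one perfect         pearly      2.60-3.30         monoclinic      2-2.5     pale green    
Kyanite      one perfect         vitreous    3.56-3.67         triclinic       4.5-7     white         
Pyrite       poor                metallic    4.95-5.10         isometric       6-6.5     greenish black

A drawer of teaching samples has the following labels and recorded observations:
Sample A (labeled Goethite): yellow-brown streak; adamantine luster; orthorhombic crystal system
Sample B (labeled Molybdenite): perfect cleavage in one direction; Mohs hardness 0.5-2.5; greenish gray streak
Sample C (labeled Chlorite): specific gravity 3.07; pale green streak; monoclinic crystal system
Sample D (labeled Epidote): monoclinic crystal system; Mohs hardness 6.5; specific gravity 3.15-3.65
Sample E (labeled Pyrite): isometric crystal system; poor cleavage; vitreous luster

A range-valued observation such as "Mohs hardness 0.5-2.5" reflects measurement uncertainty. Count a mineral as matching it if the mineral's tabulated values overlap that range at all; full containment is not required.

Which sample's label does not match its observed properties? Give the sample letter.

Sample A: observations are consistent with Goethite.
Sample B: observations are consistent with Molybdenite.
Sample C: observations are consistent with Chlorite.
Sample D: observations are consistent with Epidote.
Sample E: vitreous luster is outside the reference for Pyrite (metallic luster) — mislabeled.
The mislabeled specimen is E.

E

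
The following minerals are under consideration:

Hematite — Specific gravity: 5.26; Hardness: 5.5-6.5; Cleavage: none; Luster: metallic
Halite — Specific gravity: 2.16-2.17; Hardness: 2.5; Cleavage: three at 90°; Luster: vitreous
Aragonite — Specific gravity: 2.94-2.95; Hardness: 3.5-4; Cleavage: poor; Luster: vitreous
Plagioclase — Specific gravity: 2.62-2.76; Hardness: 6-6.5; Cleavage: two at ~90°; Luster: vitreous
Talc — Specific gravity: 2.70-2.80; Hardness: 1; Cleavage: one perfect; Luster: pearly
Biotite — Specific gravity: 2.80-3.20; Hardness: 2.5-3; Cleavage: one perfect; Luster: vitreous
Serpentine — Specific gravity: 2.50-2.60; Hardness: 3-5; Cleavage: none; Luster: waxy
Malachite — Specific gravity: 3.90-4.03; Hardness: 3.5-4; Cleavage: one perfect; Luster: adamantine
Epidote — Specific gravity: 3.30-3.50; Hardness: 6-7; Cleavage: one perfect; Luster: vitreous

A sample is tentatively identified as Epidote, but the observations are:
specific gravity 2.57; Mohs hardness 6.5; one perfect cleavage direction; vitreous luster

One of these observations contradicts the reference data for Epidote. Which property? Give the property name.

Specific gravity 2.57: Epidote has SG 3.30-3.50 — inconsistent.
Mohs hardness 6.5: Epidote has hardness 6-7 — consistent.
One perfect cleavage direction: Epidote has cleavage one perfect — consistent.
Vitreous luster: Epidote has vitreous luster — consistent.
Everything matches except the specific gravity.

specific gravity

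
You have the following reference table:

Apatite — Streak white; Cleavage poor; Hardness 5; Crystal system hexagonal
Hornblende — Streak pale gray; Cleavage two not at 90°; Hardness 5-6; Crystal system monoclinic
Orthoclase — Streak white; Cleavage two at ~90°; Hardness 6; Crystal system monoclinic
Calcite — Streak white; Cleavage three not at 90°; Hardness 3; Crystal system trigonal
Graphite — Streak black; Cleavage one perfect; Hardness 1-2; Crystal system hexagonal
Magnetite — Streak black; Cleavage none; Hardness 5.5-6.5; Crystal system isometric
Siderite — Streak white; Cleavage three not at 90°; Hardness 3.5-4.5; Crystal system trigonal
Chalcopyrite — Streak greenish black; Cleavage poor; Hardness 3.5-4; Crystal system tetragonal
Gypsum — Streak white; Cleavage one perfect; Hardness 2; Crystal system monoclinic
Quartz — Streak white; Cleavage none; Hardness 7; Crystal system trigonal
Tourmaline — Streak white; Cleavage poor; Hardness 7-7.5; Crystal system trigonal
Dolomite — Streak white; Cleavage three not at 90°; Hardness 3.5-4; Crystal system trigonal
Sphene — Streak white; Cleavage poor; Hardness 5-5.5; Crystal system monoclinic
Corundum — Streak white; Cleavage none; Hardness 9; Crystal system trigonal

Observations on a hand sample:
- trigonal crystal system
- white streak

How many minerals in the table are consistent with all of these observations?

Trigonal crystal system: only Calcite, Siderite, Quartz, Tourmaline, Dolomite, Corundum remain.
White streak: no further eliminations.
The minerals that satisfy all observations are Calcite, Corundum, Dolomite, Quartz, Siderite, Tourmaline.
That is 6 minerals.

6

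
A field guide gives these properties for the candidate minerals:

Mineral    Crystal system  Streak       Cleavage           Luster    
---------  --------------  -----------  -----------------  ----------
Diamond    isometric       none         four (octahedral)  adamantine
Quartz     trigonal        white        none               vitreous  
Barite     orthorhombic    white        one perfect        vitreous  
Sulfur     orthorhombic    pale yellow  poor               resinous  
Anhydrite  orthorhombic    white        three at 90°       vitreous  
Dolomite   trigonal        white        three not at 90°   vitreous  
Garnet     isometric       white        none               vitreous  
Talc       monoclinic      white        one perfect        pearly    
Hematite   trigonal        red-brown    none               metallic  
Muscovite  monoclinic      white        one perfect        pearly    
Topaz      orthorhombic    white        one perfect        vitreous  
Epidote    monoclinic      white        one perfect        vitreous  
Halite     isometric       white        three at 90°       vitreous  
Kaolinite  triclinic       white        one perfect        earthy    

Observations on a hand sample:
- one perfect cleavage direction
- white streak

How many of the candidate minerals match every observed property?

One perfect cleavage direction: leaves Barite, Talc, Muscovite, Topaz, Epidote, Kaolinite.
White streak: consistent with all remaining minerals.
Consistent with every observation: Barite, Epidote, Kaolinite, Muscovite, Talc, Topaz.
That is 6 minerals.

6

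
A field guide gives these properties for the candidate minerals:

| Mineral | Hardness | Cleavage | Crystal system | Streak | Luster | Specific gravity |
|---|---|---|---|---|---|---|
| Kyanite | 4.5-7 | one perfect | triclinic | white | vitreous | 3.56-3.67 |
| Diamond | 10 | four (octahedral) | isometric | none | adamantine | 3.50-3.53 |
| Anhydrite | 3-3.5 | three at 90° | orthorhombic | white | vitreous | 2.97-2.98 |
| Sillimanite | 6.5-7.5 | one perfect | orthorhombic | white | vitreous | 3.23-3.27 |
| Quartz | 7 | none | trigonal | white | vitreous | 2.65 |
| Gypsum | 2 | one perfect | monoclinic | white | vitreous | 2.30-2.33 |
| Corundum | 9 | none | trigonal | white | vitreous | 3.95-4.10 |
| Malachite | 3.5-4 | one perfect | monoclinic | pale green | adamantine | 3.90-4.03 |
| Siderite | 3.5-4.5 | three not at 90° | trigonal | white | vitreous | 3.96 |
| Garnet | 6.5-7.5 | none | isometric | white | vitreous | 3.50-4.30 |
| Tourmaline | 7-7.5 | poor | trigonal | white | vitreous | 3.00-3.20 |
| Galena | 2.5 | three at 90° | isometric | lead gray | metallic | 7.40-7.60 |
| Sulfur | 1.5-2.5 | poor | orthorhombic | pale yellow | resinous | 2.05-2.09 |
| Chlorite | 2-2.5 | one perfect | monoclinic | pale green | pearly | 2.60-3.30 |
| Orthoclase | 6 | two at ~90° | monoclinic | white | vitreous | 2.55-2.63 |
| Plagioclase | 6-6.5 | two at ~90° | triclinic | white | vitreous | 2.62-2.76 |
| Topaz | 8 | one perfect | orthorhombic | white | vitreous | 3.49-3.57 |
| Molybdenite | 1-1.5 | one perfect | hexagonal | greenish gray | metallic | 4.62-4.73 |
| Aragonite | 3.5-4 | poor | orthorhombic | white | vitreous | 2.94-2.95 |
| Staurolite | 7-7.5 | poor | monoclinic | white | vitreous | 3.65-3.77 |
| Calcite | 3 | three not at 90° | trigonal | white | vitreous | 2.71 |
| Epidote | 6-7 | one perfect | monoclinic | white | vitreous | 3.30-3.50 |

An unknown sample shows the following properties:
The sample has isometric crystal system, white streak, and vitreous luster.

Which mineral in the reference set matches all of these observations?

Garnet

Isometric crystal system — Diamond, Garnet, Galena remain.
White streak — Garnet remains.
Vitreous luster — every remaining candidate is consistent.
Only Garnet satisfies all observations.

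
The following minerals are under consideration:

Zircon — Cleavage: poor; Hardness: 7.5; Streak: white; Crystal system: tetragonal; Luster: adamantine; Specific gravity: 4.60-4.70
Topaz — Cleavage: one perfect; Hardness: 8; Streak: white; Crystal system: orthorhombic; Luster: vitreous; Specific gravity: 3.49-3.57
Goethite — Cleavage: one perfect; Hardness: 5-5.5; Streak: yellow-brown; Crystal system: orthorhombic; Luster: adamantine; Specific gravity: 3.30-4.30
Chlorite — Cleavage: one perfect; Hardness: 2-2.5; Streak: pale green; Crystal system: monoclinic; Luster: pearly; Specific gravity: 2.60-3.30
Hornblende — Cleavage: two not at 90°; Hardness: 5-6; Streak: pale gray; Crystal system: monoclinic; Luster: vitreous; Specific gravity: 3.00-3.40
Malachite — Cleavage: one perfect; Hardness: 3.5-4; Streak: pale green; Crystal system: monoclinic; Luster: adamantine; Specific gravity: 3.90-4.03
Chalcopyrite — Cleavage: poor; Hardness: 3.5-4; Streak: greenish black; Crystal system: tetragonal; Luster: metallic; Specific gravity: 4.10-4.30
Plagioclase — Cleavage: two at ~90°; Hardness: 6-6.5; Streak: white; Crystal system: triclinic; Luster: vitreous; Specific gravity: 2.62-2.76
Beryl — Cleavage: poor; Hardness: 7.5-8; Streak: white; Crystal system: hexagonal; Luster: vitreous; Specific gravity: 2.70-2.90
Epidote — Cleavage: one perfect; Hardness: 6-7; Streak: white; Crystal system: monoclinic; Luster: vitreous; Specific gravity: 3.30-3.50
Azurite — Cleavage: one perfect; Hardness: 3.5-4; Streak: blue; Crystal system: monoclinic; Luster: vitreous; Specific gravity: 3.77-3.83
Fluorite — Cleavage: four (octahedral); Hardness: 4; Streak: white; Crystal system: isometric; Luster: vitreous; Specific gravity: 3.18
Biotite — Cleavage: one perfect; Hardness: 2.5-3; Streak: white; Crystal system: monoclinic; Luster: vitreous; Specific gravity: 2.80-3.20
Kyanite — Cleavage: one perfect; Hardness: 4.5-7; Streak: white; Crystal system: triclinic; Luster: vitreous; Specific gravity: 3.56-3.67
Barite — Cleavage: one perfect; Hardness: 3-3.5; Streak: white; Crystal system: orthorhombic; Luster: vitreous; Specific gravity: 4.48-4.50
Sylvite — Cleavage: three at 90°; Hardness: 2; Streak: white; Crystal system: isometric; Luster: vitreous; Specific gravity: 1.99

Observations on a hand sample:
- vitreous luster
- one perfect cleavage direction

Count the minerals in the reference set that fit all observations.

6

Vitreous luster excludes Zircon, Goethite, Chlorite, Malachite, Chalcopyrite.
One perfect cleavage direction is inconsistent with Hornblende, Plagioclase, Beryl, Fluorite, Sylvite.
The minerals that satisfy all observations are Azurite, Barite, Biotite, Epidote, Kyanite, Topaz.
That is 6 minerals.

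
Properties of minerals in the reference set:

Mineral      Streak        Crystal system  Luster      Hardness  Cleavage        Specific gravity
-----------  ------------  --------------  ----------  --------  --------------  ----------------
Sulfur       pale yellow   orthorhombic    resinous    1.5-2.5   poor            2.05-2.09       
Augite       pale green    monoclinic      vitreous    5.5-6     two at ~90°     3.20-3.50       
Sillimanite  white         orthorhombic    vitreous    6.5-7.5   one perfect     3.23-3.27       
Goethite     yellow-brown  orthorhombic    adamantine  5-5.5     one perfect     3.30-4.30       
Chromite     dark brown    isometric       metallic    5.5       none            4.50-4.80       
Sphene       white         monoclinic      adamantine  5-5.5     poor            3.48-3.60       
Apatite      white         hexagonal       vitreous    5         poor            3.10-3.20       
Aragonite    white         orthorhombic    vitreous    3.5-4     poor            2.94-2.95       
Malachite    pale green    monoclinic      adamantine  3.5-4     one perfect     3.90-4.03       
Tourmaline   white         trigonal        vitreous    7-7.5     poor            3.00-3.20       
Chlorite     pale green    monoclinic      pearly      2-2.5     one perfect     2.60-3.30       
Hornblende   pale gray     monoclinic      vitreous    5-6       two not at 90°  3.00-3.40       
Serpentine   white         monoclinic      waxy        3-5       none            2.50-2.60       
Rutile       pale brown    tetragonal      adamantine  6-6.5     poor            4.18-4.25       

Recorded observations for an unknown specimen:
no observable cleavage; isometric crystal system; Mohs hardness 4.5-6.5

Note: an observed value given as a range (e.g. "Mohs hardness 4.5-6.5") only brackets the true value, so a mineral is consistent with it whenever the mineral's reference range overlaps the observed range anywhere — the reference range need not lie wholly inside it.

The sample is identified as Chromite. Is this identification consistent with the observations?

No observable cleavage — fits Chromite (cleavage none).
Isometric crystal system — fits Chromite (isometric system).
Mohs hardness 4.5-6.5 — fits Chromite (hardness 5.5).
All observations are consistent with the tabulated values for Chromite.

Consistent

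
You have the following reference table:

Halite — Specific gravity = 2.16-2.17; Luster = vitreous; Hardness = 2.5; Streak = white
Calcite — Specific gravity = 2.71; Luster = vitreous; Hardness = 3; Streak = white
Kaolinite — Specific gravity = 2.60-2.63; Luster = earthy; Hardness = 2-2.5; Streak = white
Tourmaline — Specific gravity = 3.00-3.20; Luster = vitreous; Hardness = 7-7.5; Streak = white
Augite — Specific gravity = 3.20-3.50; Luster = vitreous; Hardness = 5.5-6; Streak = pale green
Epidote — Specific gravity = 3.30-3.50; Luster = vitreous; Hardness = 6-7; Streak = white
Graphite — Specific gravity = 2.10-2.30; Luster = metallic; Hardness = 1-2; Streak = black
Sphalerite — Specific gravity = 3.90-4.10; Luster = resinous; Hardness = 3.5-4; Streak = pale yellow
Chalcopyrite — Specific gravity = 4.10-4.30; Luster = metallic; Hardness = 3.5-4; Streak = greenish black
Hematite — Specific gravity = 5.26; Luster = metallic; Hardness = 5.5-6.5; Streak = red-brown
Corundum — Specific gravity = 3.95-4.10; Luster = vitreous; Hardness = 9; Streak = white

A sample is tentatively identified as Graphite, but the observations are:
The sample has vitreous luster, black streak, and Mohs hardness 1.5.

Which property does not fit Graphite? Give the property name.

Vitreous luster: Graphite has metallic luster — inconsistent.
Black streak: Graphite has black streak — consistent.
Mohs hardness 1.5: Graphite has hardness 1-2 — consistent.
Only the luster is inconsistent.

luster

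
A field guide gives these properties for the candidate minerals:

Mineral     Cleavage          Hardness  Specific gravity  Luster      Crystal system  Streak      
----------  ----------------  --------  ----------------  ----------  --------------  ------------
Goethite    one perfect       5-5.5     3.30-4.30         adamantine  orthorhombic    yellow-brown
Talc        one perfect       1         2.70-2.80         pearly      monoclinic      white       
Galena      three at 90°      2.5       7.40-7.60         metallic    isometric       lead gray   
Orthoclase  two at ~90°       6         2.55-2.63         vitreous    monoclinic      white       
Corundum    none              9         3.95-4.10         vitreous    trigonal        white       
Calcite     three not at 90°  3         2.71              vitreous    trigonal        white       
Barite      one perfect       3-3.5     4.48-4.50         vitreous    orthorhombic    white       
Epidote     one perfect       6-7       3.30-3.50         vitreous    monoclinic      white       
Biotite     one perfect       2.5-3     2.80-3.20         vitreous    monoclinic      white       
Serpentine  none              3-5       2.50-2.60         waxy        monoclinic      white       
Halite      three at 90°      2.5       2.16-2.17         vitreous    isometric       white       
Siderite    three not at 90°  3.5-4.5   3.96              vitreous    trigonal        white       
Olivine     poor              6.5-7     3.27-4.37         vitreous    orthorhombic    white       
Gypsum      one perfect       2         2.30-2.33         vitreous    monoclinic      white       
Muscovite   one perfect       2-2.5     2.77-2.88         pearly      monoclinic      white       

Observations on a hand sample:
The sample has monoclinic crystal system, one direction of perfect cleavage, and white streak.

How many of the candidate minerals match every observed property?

Monoclinic crystal system: narrows the field to Talc, Orthoclase, Epidote, Biotite, Serpentine, Gypsum, Muscovite.
One direction of perfect cleavage rules out Orthoclase, Serpentine.
White streak: consistent with all remaining minerals.
Consistent with every observation: Biotite, Epidote, Gypsum, Muscovite, Talc.
That is 5 minerals.

5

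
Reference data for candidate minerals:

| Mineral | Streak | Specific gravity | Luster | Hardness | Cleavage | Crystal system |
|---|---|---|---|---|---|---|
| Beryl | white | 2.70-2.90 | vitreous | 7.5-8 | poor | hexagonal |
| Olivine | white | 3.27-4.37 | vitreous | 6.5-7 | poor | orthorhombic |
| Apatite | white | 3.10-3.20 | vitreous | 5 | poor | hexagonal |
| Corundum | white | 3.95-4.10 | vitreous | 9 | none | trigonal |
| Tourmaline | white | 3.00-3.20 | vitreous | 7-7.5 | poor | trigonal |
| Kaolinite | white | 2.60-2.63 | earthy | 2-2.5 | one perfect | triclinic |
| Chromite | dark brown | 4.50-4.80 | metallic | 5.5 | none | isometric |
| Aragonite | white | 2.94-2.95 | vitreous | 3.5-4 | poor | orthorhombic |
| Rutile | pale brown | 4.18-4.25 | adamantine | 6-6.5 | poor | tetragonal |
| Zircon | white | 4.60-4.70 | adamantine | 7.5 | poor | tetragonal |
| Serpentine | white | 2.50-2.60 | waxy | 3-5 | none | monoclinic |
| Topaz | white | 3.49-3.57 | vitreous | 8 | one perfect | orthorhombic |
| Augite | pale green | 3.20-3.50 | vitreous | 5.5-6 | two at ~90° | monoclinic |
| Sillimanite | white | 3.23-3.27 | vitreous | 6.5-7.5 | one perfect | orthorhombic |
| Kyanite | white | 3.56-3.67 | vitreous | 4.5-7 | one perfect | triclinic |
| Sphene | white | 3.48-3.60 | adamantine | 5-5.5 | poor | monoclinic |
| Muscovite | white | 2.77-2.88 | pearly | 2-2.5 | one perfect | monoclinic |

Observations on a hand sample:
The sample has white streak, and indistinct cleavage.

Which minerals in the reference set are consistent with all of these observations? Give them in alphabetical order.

Apatite, Aragonite, Beryl, Olivine, Sphene, Tourmaline, Zircon

White streak eliminates Chromite, Rutile, Augite.
Indistinct cleavage — narrows the field to Beryl, Olivine, Apatite, Tourmaline, Aragonite, Zircon, Sphene.
The minerals that satisfy all observations are Apatite, Aragonite, Beryl, Olivine, Sphene, Tourmaline, Zircon.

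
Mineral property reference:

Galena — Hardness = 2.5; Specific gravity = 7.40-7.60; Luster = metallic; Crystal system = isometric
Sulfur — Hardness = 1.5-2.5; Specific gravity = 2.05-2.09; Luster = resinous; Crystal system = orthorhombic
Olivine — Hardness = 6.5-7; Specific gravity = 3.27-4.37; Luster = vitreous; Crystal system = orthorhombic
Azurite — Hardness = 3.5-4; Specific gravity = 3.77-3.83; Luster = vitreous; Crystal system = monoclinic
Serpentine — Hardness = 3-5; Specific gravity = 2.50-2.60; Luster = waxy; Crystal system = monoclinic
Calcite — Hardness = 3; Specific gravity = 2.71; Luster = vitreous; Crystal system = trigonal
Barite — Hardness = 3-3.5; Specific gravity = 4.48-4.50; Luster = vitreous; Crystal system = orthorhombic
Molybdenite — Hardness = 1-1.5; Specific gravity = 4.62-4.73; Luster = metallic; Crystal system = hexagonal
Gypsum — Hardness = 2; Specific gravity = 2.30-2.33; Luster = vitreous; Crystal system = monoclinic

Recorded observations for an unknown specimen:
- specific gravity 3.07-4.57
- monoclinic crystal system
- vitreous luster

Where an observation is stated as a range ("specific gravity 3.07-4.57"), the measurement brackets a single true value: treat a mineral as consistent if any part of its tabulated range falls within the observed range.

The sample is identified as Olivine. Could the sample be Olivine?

Inconsistent

Specific gravity 3.07-4.57 — matches Olivine (SG 3.27-4.37).
Monoclinic crystal system — Olivine has orthorhombic system; a mismatch.
Vitreous luster — matches Olivine (vitreous luster).
The crystal system observation rules out Olivine.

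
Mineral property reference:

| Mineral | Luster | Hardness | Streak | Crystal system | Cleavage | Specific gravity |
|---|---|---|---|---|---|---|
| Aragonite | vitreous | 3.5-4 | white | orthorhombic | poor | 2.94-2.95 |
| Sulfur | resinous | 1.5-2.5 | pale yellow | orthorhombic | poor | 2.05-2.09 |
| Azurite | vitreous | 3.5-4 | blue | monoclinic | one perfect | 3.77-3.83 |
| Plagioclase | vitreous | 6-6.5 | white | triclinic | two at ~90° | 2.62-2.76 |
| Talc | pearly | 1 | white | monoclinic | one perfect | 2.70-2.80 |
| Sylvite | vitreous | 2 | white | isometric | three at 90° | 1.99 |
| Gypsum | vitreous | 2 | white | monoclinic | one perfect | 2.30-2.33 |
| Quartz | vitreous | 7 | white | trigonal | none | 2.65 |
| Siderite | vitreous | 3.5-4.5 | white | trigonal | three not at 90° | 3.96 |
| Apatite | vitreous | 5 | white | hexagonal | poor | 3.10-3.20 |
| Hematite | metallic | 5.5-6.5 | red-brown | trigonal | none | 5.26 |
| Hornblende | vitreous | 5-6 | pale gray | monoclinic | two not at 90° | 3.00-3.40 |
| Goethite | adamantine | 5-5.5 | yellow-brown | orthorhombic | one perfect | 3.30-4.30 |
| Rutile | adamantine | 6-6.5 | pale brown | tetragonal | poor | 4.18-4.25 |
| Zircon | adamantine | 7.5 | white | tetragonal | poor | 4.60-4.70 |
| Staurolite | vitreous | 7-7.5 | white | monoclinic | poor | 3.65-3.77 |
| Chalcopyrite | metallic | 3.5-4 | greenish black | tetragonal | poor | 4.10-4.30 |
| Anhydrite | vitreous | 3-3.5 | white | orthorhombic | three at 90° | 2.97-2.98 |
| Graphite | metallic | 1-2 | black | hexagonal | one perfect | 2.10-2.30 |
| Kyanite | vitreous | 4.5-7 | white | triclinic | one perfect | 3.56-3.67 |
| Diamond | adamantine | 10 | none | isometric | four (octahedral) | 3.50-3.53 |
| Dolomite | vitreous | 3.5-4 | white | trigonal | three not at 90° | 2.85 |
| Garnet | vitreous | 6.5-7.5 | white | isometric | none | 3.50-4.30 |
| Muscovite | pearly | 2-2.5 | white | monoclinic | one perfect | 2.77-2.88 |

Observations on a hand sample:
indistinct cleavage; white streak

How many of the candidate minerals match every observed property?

4

Indistinct cleavage: narrows the field to Aragonite, Sulfur, Apatite, Rutile, Zircon, Staurolite, Chalcopyrite.
White streak eliminates Sulfur, Rutile, Chalcopyrite.
The minerals that satisfy all observations are Apatite, Aragonite, Staurolite, Zircon.
That is 4 minerals.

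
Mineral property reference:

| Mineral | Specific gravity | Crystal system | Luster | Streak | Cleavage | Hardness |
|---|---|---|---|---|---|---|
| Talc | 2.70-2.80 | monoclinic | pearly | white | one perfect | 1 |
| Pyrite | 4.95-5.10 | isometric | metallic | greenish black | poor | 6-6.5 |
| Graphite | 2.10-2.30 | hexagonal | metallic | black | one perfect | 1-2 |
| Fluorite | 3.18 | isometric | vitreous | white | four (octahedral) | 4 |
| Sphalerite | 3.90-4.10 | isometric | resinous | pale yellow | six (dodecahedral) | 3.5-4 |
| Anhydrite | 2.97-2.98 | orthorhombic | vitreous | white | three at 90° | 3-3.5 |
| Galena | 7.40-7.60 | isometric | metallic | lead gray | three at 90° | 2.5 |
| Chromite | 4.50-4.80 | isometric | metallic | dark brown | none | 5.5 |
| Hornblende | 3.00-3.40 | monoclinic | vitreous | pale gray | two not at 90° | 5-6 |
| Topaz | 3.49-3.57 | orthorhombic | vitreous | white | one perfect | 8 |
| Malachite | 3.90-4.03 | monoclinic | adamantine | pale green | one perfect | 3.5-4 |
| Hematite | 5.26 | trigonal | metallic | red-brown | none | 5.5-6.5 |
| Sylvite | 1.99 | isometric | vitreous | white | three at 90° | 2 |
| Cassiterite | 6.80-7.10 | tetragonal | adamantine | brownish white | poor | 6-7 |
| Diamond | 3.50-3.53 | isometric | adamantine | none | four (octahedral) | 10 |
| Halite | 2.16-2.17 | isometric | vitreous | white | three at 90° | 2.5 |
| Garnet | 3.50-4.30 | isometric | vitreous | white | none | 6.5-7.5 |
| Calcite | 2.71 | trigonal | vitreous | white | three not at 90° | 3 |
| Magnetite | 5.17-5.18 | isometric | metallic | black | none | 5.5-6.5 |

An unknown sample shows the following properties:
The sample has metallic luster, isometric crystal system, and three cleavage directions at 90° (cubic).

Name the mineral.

Metallic luster — leaves Pyrite, Graphite, Galena, Chromite, Hematite, Magnetite.
Isometric crystal system is inconsistent with Graphite, Hematite.
Three cleavage directions at 90° (cubic) — only Galena remains.
Only Galena satisfies all observations.

Galena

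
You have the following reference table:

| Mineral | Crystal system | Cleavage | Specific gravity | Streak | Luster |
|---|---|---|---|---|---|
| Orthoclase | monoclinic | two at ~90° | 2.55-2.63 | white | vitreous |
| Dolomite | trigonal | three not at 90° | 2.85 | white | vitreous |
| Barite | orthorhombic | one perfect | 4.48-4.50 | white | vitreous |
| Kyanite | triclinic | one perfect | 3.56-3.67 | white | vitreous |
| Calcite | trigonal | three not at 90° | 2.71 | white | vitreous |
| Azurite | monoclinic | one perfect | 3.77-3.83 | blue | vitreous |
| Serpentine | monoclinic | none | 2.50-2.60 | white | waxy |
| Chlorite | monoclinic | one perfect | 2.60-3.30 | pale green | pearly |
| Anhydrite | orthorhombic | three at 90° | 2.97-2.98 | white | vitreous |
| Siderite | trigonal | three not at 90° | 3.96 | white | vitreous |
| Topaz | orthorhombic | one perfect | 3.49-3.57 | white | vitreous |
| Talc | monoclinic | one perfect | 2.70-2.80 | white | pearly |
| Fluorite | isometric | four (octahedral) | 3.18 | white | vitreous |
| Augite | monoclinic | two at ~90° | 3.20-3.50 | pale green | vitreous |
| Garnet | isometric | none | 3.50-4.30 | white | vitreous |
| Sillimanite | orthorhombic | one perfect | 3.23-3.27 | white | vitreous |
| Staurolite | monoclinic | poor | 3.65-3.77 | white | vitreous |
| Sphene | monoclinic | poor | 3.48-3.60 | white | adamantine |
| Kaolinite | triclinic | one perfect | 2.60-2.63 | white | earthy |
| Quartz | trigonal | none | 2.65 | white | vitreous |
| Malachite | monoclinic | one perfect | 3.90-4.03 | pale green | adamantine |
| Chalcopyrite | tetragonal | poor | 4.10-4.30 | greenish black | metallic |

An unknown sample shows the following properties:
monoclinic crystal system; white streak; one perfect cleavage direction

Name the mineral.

Monoclinic crystal system — only Orthoclase, Azurite, Serpentine, Chlorite, Talc, Augite, Staurolite, Sphene, Malachite remain.
White streak excludes Azurite, Chlorite, Augite, Malachite.
One perfect cleavage direction — only Talc remains.
Talc is the sole remaining match.

Talc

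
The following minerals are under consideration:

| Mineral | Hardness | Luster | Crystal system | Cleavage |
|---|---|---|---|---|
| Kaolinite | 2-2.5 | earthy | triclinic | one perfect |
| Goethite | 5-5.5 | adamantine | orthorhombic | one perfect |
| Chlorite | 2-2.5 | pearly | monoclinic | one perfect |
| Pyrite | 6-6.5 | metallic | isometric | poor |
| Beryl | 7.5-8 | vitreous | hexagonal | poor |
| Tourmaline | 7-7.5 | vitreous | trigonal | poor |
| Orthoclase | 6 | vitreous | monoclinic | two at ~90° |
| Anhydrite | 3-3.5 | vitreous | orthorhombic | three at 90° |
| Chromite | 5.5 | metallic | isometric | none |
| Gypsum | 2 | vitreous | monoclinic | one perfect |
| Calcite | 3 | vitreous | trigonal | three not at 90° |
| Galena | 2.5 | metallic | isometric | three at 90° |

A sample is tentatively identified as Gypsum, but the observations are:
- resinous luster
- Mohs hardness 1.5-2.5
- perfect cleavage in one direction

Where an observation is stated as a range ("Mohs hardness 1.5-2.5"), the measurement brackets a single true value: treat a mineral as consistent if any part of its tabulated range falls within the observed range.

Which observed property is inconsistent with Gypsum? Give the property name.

Resinous luster: Gypsum has vitreous luster — inconsistent.
Mohs hardness 1.5-2.5: Gypsum has hardness 2 — agrees.
Perfect cleavage in one direction: Gypsum has cleavage one perfect — agrees.
The luster is the one property that does not fit.

luster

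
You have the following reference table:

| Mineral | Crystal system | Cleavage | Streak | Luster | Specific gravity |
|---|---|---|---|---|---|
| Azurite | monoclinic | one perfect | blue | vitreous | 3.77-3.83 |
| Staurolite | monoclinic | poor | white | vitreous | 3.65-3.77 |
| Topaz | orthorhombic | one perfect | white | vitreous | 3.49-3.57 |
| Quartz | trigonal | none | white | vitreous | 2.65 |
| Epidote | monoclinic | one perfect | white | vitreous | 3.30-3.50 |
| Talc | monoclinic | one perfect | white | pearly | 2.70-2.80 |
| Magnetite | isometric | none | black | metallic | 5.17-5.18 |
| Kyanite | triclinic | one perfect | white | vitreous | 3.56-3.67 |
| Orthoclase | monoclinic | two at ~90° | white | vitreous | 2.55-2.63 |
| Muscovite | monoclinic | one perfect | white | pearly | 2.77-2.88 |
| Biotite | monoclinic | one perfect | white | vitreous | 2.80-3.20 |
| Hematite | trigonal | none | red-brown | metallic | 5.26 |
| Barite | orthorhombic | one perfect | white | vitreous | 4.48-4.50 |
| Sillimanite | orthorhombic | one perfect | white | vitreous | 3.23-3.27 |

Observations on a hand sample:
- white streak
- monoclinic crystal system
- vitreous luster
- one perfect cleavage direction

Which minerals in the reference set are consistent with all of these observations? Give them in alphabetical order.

White streak rules out Azurite, Magnetite, Hematite.
Monoclinic crystal system rules out Topaz, Quartz, Kyanite, Barite, Sillimanite.
Vitreous luster rules out Talc, Muscovite.
One perfect cleavage direction is inconsistent with Staurolite, Orthoclase.
Consistent with every observation: Biotite, Epidote.

Biotite, Epidote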